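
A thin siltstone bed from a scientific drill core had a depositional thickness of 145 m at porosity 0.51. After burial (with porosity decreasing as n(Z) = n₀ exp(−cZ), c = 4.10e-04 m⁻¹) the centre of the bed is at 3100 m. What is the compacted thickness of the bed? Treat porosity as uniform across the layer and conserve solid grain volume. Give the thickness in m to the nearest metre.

Working in km (1 km = 1000 m; c in km⁻¹ = c in m⁻¹ × 1000):
Porosity at 3.1 km: n = 0.51·exp(−0.41×3.1) = 0.1431
Solid-volume conservation: h(1−n) = h₀(1−n₀) ⇒ h = h₀·(1−n₀)/(1−n)
h = 0.145 × (1 − 0.51)/(1 − 0.1431) = 0.145 × 0.5718 = 0.0829 km

83 m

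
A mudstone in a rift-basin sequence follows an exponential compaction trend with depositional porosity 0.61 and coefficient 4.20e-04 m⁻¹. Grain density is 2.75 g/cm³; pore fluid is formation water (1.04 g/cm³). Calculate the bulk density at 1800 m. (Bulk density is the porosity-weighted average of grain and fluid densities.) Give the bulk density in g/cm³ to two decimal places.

2.26 g/cm³

Working in km (1 km = 1000 m; β in km⁻¹ = β in m⁻¹ × 1000):
Porosity at depth: phi = 0.61·exp(−0.42×1.8) = 0.61×0.4695 = 0.2864
Bulk density: ρ_b = (1−phi)ρ_g + phi·ρ_f = 0.7136×2.75 + 0.2864×1.04
       = 1.962 + 0.298 = 2.260 g/cm³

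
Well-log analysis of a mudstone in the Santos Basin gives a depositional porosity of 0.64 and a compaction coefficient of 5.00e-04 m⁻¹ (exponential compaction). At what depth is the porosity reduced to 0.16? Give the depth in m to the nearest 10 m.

2770 m

Working in km (1 km = 1000 m; β in km⁻¹ = β in m⁻¹ × 1000):
Invert Athy's law: Z = ln(φ₀/φ) / β
Z = ln(0.64/0.16) / 0.5 = ln(4) / 0.5 = 1.3863 / 0.5 = 2.773 km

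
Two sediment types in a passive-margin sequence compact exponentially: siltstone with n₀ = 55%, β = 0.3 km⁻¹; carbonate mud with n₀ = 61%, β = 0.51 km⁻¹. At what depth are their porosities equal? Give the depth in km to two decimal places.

Set n₀ₐ e^(−βₐZ) = n₀ᵦ e^(−βᵦZ) ⇒ ln(n₀ₐ/n₀ᵦ) = (βₐ − βᵦ)·Z
Z = ln(0.55/0.61) / (0.3 − 0.51) = -0.1035 / -0.21 = 0.493 km

0.49 km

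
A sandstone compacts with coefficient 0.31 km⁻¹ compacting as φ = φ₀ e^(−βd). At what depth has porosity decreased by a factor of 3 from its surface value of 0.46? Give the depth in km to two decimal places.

φ/φ₀ = 1/3 ⇒ exp(−β·d) = 1/3 ⇒ d = ln(3) / β
d = 1.0986 / 0.31 = 3.544 km

3.54 km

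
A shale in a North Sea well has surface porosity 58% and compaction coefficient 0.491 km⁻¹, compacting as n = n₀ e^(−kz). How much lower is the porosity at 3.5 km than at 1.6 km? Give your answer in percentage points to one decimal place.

16.0 percentage points

n(1.6) = 0.58·e^(−0.491×1.6) = 0.2644
n(3.5) = 0.58·e^(−0.491×3.5) = 0.1040
Δn = 0.2644 − 0.1040 = 0.1604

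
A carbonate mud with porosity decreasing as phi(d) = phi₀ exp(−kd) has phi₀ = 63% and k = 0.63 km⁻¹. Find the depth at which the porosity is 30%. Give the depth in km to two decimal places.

1.18 km

Invert Athy's law: d = ln(phi₀/phi) / k
d = ln(0.63/0.3) / 0.63 = ln(2.1) / 0.63 = 0.7419 / 0.63 = 1.178 km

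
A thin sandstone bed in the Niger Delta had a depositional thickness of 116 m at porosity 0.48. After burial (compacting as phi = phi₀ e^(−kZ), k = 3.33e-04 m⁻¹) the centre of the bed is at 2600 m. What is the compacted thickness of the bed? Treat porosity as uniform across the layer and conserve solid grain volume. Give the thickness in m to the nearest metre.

76 m

Working in km (1 km = 1000 m; k in km⁻¹ = k in m⁻¹ × 1000):
Porosity at 2.6 km: phi = 0.48·exp(−0.333×2.6) = 0.2019
Solid-volume conservation: h(1−phi) = h₀(1−phi₀) ⇒ h = h₀·(1−phi₀)/(1−phi)
h = 0.116 × (1 − 0.48)/(1 − 0.2019) = 0.116 × 0.6516 = 0.0756 km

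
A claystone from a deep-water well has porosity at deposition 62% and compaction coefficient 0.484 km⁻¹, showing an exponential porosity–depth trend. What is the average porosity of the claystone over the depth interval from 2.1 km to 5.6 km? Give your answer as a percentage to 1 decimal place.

⟨φ⟩ = (1/(Z₂−Z₁)) ∫ φ₀ e^(−cZ) dZ = φ₀·(e^(−c·Z₁) − e^(−c·Z₂)) / (c·(Z₂−Z₁))
e^(−0.484×2.1) = 0.3619; e^(−0.484×5.6) = 0.0665
⟨φ⟩ = 0.62 × (0.3619 − 0.0665) / (0.484 × 3.5) = 0.62 × 0.1744 = 0.1081

10.8%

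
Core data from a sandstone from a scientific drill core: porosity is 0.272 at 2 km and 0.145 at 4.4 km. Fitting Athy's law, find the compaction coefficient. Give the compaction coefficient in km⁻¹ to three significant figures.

Athy: φ(d) = φ₀ e^(−kd) ⇒ φ₁/φ₂ = e^{k(d₂−d₁)} ⇒ k = ln(φ₁/φ₂)/(d₂−d₁)
k = ln(0.272/0.145) / (4.4 − 2) = ln(1.876) / 2.4 = 0.6291 / 2.4 = 0.2621 km⁻¹

0.262 km⁻¹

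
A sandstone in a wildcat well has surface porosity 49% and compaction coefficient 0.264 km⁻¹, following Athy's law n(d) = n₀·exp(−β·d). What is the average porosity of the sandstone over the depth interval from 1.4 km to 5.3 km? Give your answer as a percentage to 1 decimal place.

⟨n⟩ = (1/(d₂−d₁)) ∫ n₀ e^(−βd) dd = n₀·(e^(−β·d₁) − e^(−β·d₂)) / (β·(d₂−d₁))
e^(−0.264×1.4) = 0.6910; e^(−0.264×5.3) = 0.2468
⟨n⟩ = 0.49 × (0.6910 − 0.2468) / (0.264 × 3.9) = 0.49 × 0.4314 = 0.2114

21.1%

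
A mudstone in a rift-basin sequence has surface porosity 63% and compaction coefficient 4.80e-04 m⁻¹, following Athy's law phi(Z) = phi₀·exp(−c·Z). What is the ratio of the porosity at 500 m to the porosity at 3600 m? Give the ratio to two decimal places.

Working in km (1 km = 1000 m; c in km⁻¹ = c in m⁻¹ × 1000):
phi(Z₁)/phi(Z₂) = e^(−c·Z₁)/e^(−c·Z₂) = e^{c(Z₂−Z₁)}
= exp(0.48 × 3.1) = exp(1.488) = 4.4282

4.43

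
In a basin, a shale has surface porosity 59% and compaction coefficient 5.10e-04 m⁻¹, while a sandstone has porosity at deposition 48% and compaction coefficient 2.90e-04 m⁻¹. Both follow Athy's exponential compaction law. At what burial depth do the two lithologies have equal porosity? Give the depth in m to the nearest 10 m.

940 m

Working in km (1 km = 1000 m; k in km⁻¹ = k in m⁻¹ × 1000):
Set φ₀ₐ e^(−kₐz) = φ₀ᵦ e^(−kᵦz) ⇒ ln(φ₀ₐ/φ₀ᵦ) = (kₐ − kᵦ)·z
z = ln(0.59/0.48) / (0.51 − 0.29) = 0.2063 / 0.22 = 0.938 km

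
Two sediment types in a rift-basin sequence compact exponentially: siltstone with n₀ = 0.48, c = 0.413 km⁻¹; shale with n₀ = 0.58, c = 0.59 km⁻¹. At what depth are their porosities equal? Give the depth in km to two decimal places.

1.07 km

Set n₀ₐ e^(−cₐz) = n₀ᵦ e^(−cᵦz) ⇒ ln(n₀ₐ/n₀ᵦ) = (cₐ − cᵦ)·z
z = ln(0.48/0.58) / (0.413 − 0.59) = -0.1892 / -0.177 = 1.069 km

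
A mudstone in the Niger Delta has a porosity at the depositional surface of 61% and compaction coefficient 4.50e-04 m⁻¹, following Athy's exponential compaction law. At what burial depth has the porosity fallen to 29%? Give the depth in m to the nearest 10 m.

1650 m

Working in km (1 km = 1000 m; β in km⁻¹ = β in m⁻¹ × 1000):
Invert Athy's law: d = ln(φ₀/φ) / β
d = ln(0.61/0.29) / 0.45 = ln(2.103) / 0.45 = 0.7436 / 0.45 = 1.652 km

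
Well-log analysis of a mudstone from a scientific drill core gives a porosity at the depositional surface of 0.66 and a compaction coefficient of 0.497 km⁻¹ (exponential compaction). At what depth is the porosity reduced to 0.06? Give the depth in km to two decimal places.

4.82 km

Invert Athy's law: d = ln(φ₀/φ) / k
d = ln(0.66/0.06) / 0.497 = ln(11) / 0.497 = 2.3979 / 0.497 = 4.825 km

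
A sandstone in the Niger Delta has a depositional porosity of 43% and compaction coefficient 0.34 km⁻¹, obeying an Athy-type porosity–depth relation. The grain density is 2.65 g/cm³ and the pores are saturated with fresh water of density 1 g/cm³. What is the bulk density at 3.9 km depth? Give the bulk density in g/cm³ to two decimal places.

Porosity at depth: φ = 0.43·exp(−0.34×3.9) = 0.43×0.2655 = 0.1142
Bulk density: ρ_b = (1−φ)ρ_g + φ·ρ_f = 0.8858×2.65 + 0.1142×1
       = 2.347 + 0.114 = 2.462 g/cm³

2.46 g/cm³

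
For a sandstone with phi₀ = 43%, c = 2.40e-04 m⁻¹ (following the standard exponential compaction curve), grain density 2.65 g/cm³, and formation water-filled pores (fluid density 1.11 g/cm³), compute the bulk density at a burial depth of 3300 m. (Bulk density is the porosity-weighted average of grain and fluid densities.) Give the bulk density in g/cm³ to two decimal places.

Working in km (1 km = 1000 m; c in km⁻¹ = c in m⁻¹ × 1000):
Porosity at depth: phi = 0.43·exp(−0.24×3.3) = 0.43×0.4529 = 0.1948
Bulk density: ρ_b = (1−phi)ρ_g + phi·ρ_f = 0.8052×2.65 + 0.1948×1.11
       = 2.134 + 0.216 = 2.350 g/cm³

2.35 g/cm³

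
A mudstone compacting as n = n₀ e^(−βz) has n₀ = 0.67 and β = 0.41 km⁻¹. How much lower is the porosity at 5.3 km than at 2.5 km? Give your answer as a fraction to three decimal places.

n(2.5) = 0.67·e^(−0.41×2.5) = 0.2404
n(5.3) = 0.67·e^(−0.41×5.3) = 0.0763
Δn = 0.2404 − 0.0763 = 0.1641

0.164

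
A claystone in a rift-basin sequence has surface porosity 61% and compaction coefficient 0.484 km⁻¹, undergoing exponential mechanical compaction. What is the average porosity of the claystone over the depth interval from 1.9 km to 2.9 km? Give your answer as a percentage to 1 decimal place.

⟨phi⟩ = (1/(d₂−d₁)) ∫ phi₀ e^(−cd) dd = phi₀·(e^(−c·d₁) − e^(−c·d₂)) / (c·(d₂−d₁))
e^(−0.484×1.9) = 0.3987; e^(−0.484×2.9) = 0.2457
⟨phi⟩ = 0.61 × (0.3987 − 0.2457) / (0.484 × 1) = 0.61 × 0.3160 = 0.1928

19.3%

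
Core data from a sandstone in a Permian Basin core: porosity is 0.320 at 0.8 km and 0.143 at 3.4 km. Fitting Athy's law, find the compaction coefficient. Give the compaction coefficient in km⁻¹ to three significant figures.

Athy: phi(Z) = phi₀ e^(−kZ) ⇒ phi₁/phi₂ = e^{k(Z₂−Z₁)} ⇒ k = ln(phi₁/phi₂)/(Z₂−Z₁)
k = ln(0.32/0.143) / (3.4 − 0.8) = ln(2.238) / 2.6 = 0.8055 / 2.6 = 0.3098 km⁻¹

0.310 km⁻¹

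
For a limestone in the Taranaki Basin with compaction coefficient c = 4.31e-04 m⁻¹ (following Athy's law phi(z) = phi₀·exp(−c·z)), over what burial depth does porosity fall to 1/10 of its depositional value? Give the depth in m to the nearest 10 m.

Working in km (1 km = 1000 m; c in km⁻¹ = c in m⁻¹ × 1000):
phi/phi₀ = 1/10 ⇒ exp(−c·z) = 1/10 ⇒ z = ln(10) / c
z = 2.3026 / 0.431 = 5.342 km

5340 m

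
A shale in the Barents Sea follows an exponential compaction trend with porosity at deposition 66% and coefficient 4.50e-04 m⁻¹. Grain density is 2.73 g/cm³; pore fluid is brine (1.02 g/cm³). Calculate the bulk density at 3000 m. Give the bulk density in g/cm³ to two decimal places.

2.44 g/cm³

Working in km (1 km = 1000 m; c in km⁻¹ = c in m⁻¹ × 1000):
Porosity at depth: phi = 0.66·exp(−0.45×3) = 0.66×0.2592 = 0.1711
Bulk density: ρ_b = (1−phi)ρ_g + phi·ρ_f = 0.8289×2.73 + 0.1711×1.02
       = 2.263 + 0.175 = 2.437 g/cm³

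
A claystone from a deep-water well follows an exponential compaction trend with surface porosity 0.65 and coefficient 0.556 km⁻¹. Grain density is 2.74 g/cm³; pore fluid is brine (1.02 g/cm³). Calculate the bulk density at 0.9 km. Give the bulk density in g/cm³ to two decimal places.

Porosity at depth: φ = 0.65·exp(−0.556×0.9) = 0.65×0.6063 = 0.3941
Bulk density: ρ_b = (1−φ)ρ_g + φ·ρ_f = 0.6059×2.74 + 0.3941×1.02
       = 1.660 + 0.402 = 2.062 g/cm³

2.06 g/cm³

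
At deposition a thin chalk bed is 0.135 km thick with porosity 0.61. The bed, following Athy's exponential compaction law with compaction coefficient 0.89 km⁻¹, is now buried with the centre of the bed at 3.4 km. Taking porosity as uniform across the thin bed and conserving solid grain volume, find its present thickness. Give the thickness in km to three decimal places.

Porosity at 3.4 km: phi = 0.61·exp(−0.89×3.4) = 0.0296
Solid-volume conservation: h(1−phi) = h₀(1−phi₀) ⇒ h = h₀·(1−phi₀)/(1−phi)
h = 0.135 × (1 − 0.61)/(1 − 0.0296) = 0.135 × 0.4019 = 0.0543 km

0.054 km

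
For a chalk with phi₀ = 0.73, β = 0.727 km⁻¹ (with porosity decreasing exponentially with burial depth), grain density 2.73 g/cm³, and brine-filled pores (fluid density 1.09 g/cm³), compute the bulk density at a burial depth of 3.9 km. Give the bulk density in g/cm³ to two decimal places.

Porosity at depth: phi = 0.73·exp(−0.727×3.9) = 0.73×0.0587 = 0.0429
Bulk density: ρ_b = (1−phi)ρ_g + phi·ρ_f = 0.9571×2.73 + 0.0429×1.09
       = 2.613 + 0.047 = 2.660 g/cm³

2.66 g/cm³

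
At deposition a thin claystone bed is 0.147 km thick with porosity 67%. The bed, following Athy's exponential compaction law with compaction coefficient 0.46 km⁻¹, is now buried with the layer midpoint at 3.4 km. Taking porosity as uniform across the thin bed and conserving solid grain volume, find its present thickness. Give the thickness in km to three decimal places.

0.056 km

Porosity at 3.4 km: phi = 0.67·exp(−0.46×3.4) = 0.1402
Solid-volume conservation: h(1−phi) = h₀(1−phi₀) ⇒ h = h₀·(1−phi₀)/(1−phi)
h = 0.147 × (1 − 0.67)/(1 − 0.1402) = 0.147 × 0.3838 = 0.0564 km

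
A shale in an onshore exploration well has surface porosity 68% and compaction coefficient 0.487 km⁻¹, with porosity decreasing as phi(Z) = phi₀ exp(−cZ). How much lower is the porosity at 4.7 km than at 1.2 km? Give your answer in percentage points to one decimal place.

phi(1.2) = 0.68·e^(−0.487×1.2) = 0.3791
phi(4.7) = 0.68·e^(−0.487×4.7) = 0.0689
Δphi = 0.3791 − 0.0689 = 0.3101

31.0 percentage points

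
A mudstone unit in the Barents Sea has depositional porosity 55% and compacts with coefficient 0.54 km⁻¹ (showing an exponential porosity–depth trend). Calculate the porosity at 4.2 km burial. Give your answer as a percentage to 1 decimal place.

5.7%

n = n₀·exp(−β·d) = 0.55 × exp(−0.54 × 4.2) = 0.55 × exp(−2.268)
  = 0.55 × 0.1035 = 0.0569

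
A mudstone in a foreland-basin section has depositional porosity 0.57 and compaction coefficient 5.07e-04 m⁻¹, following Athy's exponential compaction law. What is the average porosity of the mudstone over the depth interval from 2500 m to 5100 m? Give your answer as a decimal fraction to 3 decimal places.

0.089

Working in km (1 km = 1000 m; β in km⁻¹ = β in m⁻¹ × 1000):
⟨φ⟩ = (1/(z₂−z₁)) ∫ φ₀ e^(−βz) dz = φ₀·(e^(−β·z₁) − e^(−β·z₂)) / (β·(z₂−z₁))
e^(−0.507×2.5) = 0.2815; e^(−0.507×5.1) = 0.0753
⟨φ⟩ = 0.57 × (0.2815 − 0.0753) / (0.507 × 2.6) = 0.57 × 0.1564 = 0.0892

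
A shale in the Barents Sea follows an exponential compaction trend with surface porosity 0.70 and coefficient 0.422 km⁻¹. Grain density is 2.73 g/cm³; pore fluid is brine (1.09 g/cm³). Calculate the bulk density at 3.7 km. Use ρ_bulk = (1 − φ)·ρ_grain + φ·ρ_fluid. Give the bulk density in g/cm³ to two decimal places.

Porosity at depth: φ = 0.7·exp(−0.422×3.7) = 0.7×0.2098 = 0.1469
Bulk density: ρ_b = (1−φ)ρ_g + φ·ρ_f = 0.8531×2.73 + 0.1469×1.09
       = 2.329 + 0.160 = 2.489 g/cm³

2.49 g/cm³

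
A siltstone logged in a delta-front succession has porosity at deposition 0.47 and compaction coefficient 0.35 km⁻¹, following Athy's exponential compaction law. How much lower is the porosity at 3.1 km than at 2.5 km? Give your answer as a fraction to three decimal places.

0.037

φ(2.5) = 0.47·e^(−0.35×2.5) = 0.1959
φ(3.1) = 0.47·e^(−0.35×3.1) = 0.1588
Δφ = 0.1959 − 0.1588 = 0.0371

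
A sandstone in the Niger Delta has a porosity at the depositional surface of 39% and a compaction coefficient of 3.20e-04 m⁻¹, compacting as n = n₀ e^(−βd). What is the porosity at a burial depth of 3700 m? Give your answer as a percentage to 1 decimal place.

Working in km (1 km = 1000 m; β in km⁻¹ = β in m⁻¹ × 1000):
n = n₀·exp(−β·d) = 0.39 × exp(−0.32 × 3.7) = 0.39 × exp(−1.184)
  = 0.39 × 0.3061 = 0.1194

11.9%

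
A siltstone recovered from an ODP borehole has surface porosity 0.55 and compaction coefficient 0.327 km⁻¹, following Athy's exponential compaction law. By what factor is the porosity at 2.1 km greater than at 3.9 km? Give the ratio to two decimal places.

1.80

φ(Z₁)/φ(Z₂) = e^(−k·Z₁)/e^(−k·Z₂) = e^{k(Z₂−Z₁)}
= exp(0.327 × 1.8) = exp(0.5886) = 1.8015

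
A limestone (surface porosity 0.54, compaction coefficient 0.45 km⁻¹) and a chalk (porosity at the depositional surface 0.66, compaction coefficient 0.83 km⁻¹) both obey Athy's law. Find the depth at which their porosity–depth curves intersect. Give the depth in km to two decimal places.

Set n₀ₐ e^(−βₐz) = n₀ᵦ e^(−βᵦz) ⇒ ln(n₀ₐ/n₀ᵦ) = (βₐ − βᵦ)·z
z = ln(0.54/0.66) / (0.45 − 0.83) = -0.2007 / -0.38 = 0.528 km

0.53 km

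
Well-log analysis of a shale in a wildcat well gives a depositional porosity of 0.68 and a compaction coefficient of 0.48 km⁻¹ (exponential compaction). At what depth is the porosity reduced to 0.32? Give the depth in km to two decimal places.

Invert Athy's law: d = ln(φ₀/φ) / k
d = ln(0.68/0.32) / 0.48 = ln(2.125) / 0.48 = 0.7538 / 0.48 = 1.570 km

1.57 km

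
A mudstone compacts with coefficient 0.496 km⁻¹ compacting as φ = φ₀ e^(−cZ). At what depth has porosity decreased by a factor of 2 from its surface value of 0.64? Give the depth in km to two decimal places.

1.40 km

φ/φ₀ = 1/2 ⇒ exp(−c·Z) = 1/2 ⇒ Z = ln(2) / c
Z = 0.6931 / 0.496 = 1.397 km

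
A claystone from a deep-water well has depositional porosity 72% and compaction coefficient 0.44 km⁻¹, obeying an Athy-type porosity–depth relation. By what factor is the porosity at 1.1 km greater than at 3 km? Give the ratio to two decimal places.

2.31

n(Z₁)/n(Z₂) = e^(−k·Z₁)/e^(−k·Z₂) = e^{k(Z₂−Z₁)}
= exp(0.44 × 1.9) = exp(0.836) = 2.3071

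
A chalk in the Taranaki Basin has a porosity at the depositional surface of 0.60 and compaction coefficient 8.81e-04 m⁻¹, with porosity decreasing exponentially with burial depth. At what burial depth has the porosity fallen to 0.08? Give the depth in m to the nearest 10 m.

Working in km (1 km = 1000 m; β in km⁻¹ = β in m⁻¹ × 1000):
Invert Athy's law: d = ln(φ₀/φ) / β
d = ln(0.6/0.08) / 0.881 = ln(7.5) / 0.881 = 2.0149 / 0.881 = 2.287 km

2290 m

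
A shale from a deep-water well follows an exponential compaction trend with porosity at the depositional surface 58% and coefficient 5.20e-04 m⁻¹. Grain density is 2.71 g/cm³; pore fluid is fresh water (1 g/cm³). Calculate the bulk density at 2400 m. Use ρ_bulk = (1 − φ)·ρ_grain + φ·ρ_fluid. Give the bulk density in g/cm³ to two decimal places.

Working in km (1 km = 1000 m; k in km⁻¹ = k in m⁻¹ × 1000):
Porosity at depth: φ = 0.58·exp(−0.52×2.4) = 0.58×0.2871 = 0.1665
Bulk density: ρ_b = (1−φ)ρ_g + φ·ρ_f = 0.8335×2.71 + 0.1665×1
       = 2.259 + 0.167 = 2.425 g/cm³

2.43 g/cm³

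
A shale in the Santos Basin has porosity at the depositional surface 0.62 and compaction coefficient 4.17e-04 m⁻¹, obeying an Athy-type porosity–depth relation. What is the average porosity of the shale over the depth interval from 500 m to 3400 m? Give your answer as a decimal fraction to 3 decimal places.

Working in km (1 km = 1000 m; β in km⁻¹ = β in m⁻¹ × 1000):
⟨φ⟩ = (1/(Z₂−Z₁)) ∫ φ₀ e^(−βZ) dZ = φ₀·(e^(−β·Z₁) − e^(−β·Z₂)) / (β·(Z₂−Z₁))
e^(−0.417×0.5) = 0.8118; e^(−0.417×3.4) = 0.2422
⟨φ⟩ = 0.62 × (0.8118 − 0.2422) / (0.417 × 2.9) = 0.62 × 0.4710 = 0.2920

0.292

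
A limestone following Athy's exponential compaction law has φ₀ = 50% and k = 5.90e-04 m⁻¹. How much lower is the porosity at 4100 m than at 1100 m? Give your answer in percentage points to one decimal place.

Working in km (1 km = 1000 m; k in km⁻¹ = k in m⁻¹ × 1000):
φ(1.1) = 0.5·e^(−0.59×1.1) = 0.2613
φ(4.1) = 0.5·e^(−0.59×4.1) = 0.0445
Δφ = 0.2613 − 0.0445 = 0.2168

21.7 percentage points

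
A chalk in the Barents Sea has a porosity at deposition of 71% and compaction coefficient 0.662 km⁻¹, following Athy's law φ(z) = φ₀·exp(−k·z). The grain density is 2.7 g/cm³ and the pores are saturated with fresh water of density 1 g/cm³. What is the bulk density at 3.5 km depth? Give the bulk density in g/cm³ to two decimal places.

2.58 g/cm³

Porosity at depth: φ = 0.71·exp(−0.662×3.5) = 0.71×0.0986 = 0.0700
Bulk density: ρ_b = (1−φ)ρ_g + φ·ρ_f = 0.9300×2.7 + 0.0700×1
       = 2.511 + 0.070 = 2.581 g/cm³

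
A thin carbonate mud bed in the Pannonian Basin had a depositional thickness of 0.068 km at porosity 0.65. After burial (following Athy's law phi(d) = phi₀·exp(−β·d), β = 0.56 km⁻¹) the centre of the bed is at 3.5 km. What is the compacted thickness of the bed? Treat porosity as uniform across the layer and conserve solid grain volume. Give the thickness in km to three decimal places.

Porosity at 3.5 km: phi = 0.65·exp(−0.56×3.5) = 0.0916
Solid-volume conservation: h(1−phi) = h₀(1−phi₀) ⇒ h = h₀·(1−phi₀)/(1−phi)
h = 0.068 × (1 − 0.65)/(1 − 0.0916) = 0.068 × 0.3853 = 0.0262 km

0.026 km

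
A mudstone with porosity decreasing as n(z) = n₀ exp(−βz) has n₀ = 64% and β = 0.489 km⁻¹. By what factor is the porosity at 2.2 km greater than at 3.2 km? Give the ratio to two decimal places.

n(z₁)/n(z₂) = e^(−β·z₁)/e^(−β·z₂) = e^{β(z₂−z₁)}
= exp(0.489 × 1) = exp(0.489) = 1.6307

1.63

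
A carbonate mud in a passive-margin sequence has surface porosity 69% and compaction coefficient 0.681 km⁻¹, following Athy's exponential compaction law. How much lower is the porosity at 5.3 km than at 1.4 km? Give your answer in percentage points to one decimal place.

24.7 percentage points

φ(1.4) = 0.69·e^(−0.681×1.4) = 0.2659
φ(5.3) = 0.69·e^(−0.681×5.3) = 0.0187
Δφ = 0.2659 − 0.0187 = 0.2473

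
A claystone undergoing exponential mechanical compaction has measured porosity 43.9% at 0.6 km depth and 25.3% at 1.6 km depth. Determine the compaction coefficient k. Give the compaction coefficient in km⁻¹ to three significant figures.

0.551 km⁻¹

Athy: n(d) = n₀ e^(−kd) ⇒ n₁/n₂ = e^{k(d₂−d₁)} ⇒ k = ln(n₁/n₂)/(d₂−d₁)
k = ln(0.439/0.253) / (1.6 − 0.6) = ln(1.735) / 1 = 0.5511 / 1 = 0.5511 km⁻¹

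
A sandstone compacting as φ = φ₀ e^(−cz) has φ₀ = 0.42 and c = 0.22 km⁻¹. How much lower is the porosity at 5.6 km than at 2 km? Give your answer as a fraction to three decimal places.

φ(2) = 0.42·e^(−0.22×2) = 0.2705
φ(5.6) = 0.42·e^(−0.22×5.6) = 0.1225
Δφ = 0.2705 − 0.1225 = 0.1480

0.148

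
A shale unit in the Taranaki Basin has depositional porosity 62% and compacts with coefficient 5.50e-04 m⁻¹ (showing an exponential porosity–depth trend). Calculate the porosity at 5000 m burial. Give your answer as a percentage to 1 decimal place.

Working in km (1 km = 1000 m; k in km⁻¹ = k in m⁻¹ × 1000):
phi = phi₀·exp(−k·Z) = 0.62 × exp(−0.55 × 5) = 0.62 × exp(−2.75)
  = 0.62 × 0.0639 = 0.0396

4.0%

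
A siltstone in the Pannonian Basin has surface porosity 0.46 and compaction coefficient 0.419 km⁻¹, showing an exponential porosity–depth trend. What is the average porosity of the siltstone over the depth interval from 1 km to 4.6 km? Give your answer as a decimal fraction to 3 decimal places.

0.156

⟨φ⟩ = (1/(z₂−z₁)) ∫ φ₀ e^(−βz) dz = φ₀·(e^(−β·z₁) − e^(−β·z₂)) / (β·(z₂−z₁))
e^(−0.419×1) = 0.6577; e^(−0.419×4.6) = 0.1455
⟨φ⟩ = 0.46 × (0.6577 − 0.1455) / (0.419 × 3.6) = 0.46 × 0.3396 = 0.1562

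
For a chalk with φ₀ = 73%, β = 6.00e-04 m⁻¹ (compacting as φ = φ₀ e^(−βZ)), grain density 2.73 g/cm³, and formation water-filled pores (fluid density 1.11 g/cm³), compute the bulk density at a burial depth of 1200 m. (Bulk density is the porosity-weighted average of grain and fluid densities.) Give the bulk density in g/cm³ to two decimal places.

Working in km (1 km = 1000 m; β in km⁻¹ = β in m⁻¹ × 1000):
Porosity at depth: φ = 0.73·exp(−0.6×1.2) = 0.73×0.4868 = 0.3553
Bulk density: ρ_b = (1−φ)ρ_g + φ·ρ_f = 0.6447×2.73 + 0.3553×1.11
       = 1.760 + 0.394 = 2.154 g/cm³

2.15 g/cm³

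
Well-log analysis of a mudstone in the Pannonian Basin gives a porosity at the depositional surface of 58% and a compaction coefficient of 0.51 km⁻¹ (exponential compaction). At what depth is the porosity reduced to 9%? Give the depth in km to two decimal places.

Invert Athy's law: Z = ln(phi₀/phi) / β
Z = ln(0.58/0.09) / 0.51 = ln(6.444) / 0.51 = 1.8632 / 0.51 = 3.653 km

3.65 km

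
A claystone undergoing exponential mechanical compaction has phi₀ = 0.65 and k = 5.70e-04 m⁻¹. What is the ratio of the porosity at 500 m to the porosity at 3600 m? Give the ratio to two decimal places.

5.85

Working in km (1 km = 1000 m; k in km⁻¹ = k in m⁻¹ × 1000):
phi(Z₁)/phi(Z₂) = e^(−k·Z₁)/e^(−k·Z₂) = e^{k(Z₂−Z₁)}
= exp(0.57 × 3.1) = exp(1.767) = 5.8533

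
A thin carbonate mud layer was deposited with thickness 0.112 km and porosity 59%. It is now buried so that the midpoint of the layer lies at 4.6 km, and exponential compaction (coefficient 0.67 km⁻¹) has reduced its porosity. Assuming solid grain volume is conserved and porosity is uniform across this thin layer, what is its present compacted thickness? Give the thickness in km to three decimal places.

0.047 km

Porosity at 4.6 km: n = 0.59·exp(−0.67×4.6) = 0.0271
Solid-volume conservation: h(1−n) = h₀(1−n₀) ⇒ h = h₀·(1−n₀)/(1−n)
h = 0.112 × (1 − 0.59)/(1 − 0.0271) = 0.112 × 0.4214 = 0.0472 km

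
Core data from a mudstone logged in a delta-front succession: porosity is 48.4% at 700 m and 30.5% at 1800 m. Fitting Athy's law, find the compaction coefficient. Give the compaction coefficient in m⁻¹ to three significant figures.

0.000420 m⁻¹

Working in km (1 km = 1000 m; k in km⁻¹ = k in m⁻¹ × 1000):
Athy: n(Z) = n₀ e^(−kZ) ⇒ n₁/n₂ = e^{k(Z₂−Z₁)} ⇒ k = ln(n₁/n₂)/(Z₂−Z₁)
k = ln(0.484/0.305) / (1.8 − 0.7) = ln(1.587) / 1.1 = 0.4618 / 1.1 = 0.4198 km⁻¹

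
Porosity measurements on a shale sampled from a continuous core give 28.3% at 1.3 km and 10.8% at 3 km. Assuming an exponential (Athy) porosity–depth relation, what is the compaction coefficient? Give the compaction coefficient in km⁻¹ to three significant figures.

Athy: phi(d) = phi₀ e^(−kd) ⇒ phi₁/phi₂ = e^{k(d₂−d₁)} ⇒ k = ln(phi₁/phi₂)/(d₂−d₁)
k = ln(0.283/0.108) / (3 − 1.3) = ln(2.62) / 1.7 = 0.9633 / 1.7 = 0.5667 km⁻¹

0.567 km⁻¹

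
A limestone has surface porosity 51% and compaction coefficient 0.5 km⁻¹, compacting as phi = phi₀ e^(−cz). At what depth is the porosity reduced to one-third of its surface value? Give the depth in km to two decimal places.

phi/phi₀ = 1/3 ⇒ exp(−c·z) = 1/3 ⇒ z = ln(3) / c
z = 1.0986 / 0.5 = 2.197 km

2.20 km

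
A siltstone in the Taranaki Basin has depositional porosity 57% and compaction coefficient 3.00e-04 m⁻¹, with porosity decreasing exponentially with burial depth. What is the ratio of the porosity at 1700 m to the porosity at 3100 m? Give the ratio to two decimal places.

Working in km (1 km = 1000 m; c in km⁻¹ = c in m⁻¹ × 1000):
n(z₁)/n(z₂) = e^(−c·z₁)/e^(−c·z₂) = e^{c(z₂−z₁)}
= exp(0.3 × 1.4) = exp(0.42) = 1.5220

1.52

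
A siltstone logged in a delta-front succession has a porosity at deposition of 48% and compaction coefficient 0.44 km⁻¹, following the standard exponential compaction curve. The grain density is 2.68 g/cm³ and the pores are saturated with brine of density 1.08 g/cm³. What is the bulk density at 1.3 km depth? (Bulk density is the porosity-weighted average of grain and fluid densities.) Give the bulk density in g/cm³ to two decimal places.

Porosity at depth: phi = 0.48·exp(−0.44×1.3) = 0.48×0.5644 = 0.2709
Bulk density: ρ_b = (1−phi)ρ_g + phi·ρ_f = 0.7291×2.68 + 0.2709×1.08
       = 1.954 + 0.293 = 2.247 g/cm³

2.25 g/cm³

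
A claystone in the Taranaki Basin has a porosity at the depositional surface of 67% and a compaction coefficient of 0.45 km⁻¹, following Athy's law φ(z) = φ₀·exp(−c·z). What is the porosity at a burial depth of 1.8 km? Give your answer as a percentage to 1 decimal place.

φ = φ₀·exp(−c·z) = 0.67 × exp(−0.45 × 1.8) = 0.67 × exp(−0.81)
  = 0.67 × 0.4449 = 0.2981

29.8%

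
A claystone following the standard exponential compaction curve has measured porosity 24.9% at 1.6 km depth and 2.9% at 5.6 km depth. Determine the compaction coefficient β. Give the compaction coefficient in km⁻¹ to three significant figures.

Athy: n(Z) = n₀ e^(−βZ) ⇒ n₁/n₂ = e^{β(Z₂−Z₁)} ⇒ β = ln(n₁/n₂)/(Z₂−Z₁)
β = ln(0.249/0.029) / (5.6 − 1.6) = ln(8.586) / 4 = 2.1502 / 4 = 0.5375 km⁻¹

0.538 km⁻¹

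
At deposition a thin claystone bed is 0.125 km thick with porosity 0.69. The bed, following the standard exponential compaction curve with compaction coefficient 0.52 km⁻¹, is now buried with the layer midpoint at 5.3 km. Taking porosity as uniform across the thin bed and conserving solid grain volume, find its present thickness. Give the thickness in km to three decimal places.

0.041 km

Porosity at 5.3 km: n = 0.69·exp(−0.52×5.3) = 0.0438
Solid-volume conservation: h(1−n) = h₀(1−n₀) ⇒ h = h₀·(1−n₀)/(1−n)
h = 0.125 × (1 − 0.69)/(1 − 0.0438) = 0.125 × 0.3242 = 0.0405 km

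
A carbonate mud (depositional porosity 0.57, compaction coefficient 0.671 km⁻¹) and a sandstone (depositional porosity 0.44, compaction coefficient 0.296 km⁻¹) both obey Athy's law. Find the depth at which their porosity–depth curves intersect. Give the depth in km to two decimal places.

Set n₀ₐ e^(−cₐZ) = n₀ᵦ e^(−cᵦZ) ⇒ ln(n₀ₐ/n₀ᵦ) = (cₐ − cᵦ)·Z
Z = ln(0.57/0.44) / (0.671 − 0.296) = 0.2589 / 0.375 = 0.690 km

0.69 km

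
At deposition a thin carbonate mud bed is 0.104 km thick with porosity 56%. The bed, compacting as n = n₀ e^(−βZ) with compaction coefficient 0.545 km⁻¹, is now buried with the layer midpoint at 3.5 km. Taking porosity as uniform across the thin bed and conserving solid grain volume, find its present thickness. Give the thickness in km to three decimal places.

0.050 km

Porosity at 3.5 km: n = 0.56·exp(−0.545×3.5) = 0.0831
Solid-volume conservation: h(1−n) = h₀(1−n₀) ⇒ h = h₀·(1−n₀)/(1−n)
h = 0.104 × (1 − 0.56)/(1 − 0.0831) = 0.104 × 0.4799 = 0.0499 km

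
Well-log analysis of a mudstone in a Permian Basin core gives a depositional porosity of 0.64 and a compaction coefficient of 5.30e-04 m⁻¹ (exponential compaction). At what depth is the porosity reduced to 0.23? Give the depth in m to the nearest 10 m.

1930 m

Working in km (1 km = 1000 m; c in km⁻¹ = c in m⁻¹ × 1000):
Invert Athy's law: d = ln(phi₀/phi) / c
d = ln(0.64/0.23) / 0.53 = ln(2.783) / 0.53 = 1.0234 / 0.53 = 1.931 km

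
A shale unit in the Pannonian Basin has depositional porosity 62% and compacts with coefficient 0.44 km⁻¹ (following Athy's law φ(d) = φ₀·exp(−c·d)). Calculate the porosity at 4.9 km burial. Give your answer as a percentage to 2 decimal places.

φ = φ₀·exp(−c·d) = 0.62 × exp(−0.44 × 4.9) = 0.62 × exp(−2.156)
  = 0.62 × 0.1158 = 0.0718

7.18%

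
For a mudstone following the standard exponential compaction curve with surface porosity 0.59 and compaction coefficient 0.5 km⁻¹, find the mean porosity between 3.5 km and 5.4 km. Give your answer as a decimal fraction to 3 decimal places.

0.066

⟨n⟩ = (1/(Z₂−Z₁)) ∫ n₀ e^(−βZ) dZ = n₀·(e^(−β·Z₁) − e^(−β·Z₂)) / (β·(Z₂−Z₁))
e^(−0.5×3.5) = 0.1738; e^(−0.5×5.4) = 0.0672
⟨n⟩ = 0.59 × (0.1738 − 0.0672) / (0.5 × 1.9) = 0.59 × 0.1122 = 0.0662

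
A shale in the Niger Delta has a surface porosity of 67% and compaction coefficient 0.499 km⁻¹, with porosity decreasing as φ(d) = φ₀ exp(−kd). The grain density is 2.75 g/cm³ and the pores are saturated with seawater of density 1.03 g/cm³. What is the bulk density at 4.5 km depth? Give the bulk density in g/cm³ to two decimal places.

Porosity at depth: φ = 0.67·exp(−0.499×4.5) = 0.67×0.1059 = 0.0709
Bulk density: ρ_b = (1−φ)ρ_g + φ·ρ_f = 0.9291×2.75 + 0.0709×1.03
       = 2.555 + 0.073 = 2.628 g/cm³

2.63 g/cm³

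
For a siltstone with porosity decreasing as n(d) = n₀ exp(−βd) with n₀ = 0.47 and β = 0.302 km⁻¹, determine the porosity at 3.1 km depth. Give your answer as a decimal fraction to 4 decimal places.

0.1843

n = n₀·exp(−β·d) = 0.47 × exp(−0.302 × 3.1) = 0.47 × exp(−0.9362)
  = 0.47 × 0.3921 = 0.1843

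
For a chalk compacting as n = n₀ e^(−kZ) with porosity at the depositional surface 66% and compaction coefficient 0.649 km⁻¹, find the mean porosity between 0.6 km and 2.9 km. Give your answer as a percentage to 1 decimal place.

23.2%

⟨n⟩ = (1/(Z₂−Z₁)) ∫ n₀ e^(−kZ) dZ = n₀·(e^(−k·Z₁) − e^(−k·Z₂)) / (k·(Z₂−Z₁))
e^(−0.649×0.6) = 0.6775; e^(−0.649×2.9) = 0.1523
⟨n⟩ = 0.66 × (0.6775 − 0.1523) / (0.649 × 2.3) = 0.66 × 0.3518 = 0.2322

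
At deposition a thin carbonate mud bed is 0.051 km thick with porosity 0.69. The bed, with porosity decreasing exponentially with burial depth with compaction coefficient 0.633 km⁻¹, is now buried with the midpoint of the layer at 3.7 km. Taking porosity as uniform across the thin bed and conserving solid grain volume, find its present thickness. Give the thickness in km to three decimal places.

0.017 km

Porosity at 3.7 km: φ = 0.69·exp(−0.633×3.7) = 0.0663
Solid-volume conservation: h(1−φ) = h₀(1−φ₀) ⇒ h = h₀·(1−φ₀)/(1−φ)
h = 0.051 × (1 − 0.69)/(1 − 0.0663) = 0.051 × 0.3320 = 0.0169 km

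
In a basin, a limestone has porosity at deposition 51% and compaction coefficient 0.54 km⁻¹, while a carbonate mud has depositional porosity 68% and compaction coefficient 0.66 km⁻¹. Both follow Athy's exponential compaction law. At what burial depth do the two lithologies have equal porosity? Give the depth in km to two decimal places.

Set φ₀ₐ e^(−βₐz) = φ₀ᵦ e^(−βᵦz) ⇒ ln(φ₀ₐ/φ₀ᵦ) = (βₐ − βᵦ)·z
z = ln(0.51/0.68) / (0.54 − 0.66) = -0.2877 / -0.12 = 2.397 km

2.40 km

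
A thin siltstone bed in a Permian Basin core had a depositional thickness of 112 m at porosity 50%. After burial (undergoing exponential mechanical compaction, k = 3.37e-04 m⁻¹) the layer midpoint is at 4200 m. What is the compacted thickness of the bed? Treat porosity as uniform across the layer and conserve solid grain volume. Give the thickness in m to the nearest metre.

Working in km (1 km = 1000 m; k in km⁻¹ = k in m⁻¹ × 1000):
Porosity at 4.2 km: n = 0.5·exp(−0.337×4.2) = 0.1214
Solid-volume conservation: h(1−n) = h₀(1−n₀) ⇒ h = h₀·(1−n₀)/(1−n)
h = 0.112 × (1 − 0.5)/(1 − 0.1214) = 0.112 × 0.5691 = 0.0637 km

64 m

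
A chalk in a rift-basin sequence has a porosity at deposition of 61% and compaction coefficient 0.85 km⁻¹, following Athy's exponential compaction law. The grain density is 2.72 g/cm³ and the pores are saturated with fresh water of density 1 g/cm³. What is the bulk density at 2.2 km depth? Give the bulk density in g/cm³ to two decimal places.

Porosity at depth: n = 0.61·exp(−0.85×2.2) = 0.61×0.1541 = 0.0940
Bulk density: ρ_b = (1−n)ρ_g + n·ρ_f = 0.9060×2.72 + 0.0940×1
       = 2.464 + 0.094 = 2.558 g/cm³

2.56 g/cm³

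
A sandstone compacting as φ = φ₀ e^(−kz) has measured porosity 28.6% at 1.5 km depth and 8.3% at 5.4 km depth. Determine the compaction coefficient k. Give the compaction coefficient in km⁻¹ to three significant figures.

Athy: φ(z) = φ₀ e^(−kz) ⇒ φ₁/φ₂ = e^{k(z₂−z₁)} ⇒ k = ln(φ₁/φ₂)/(z₂−z₁)
k = ln(0.286/0.083) / (5.4 − 1.5) = ln(3.446) / 3.9 = 1.2372 / 3.9 = 0.3172 km⁻¹

0.317 km⁻¹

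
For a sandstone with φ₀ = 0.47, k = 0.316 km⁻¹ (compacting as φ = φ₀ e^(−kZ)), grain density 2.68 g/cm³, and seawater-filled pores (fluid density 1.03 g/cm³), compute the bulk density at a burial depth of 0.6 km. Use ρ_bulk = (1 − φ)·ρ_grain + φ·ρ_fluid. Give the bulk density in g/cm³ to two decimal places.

Porosity at depth: φ = 0.47·exp(−0.316×0.6) = 0.47×0.8273 = 0.3888
Bulk density: ρ_b = (1−φ)ρ_g + φ·ρ_f = 0.6112×2.68 + 0.3888×1.03
       = 1.638 + 0.400 = 2.038 g/cm³

2.04 g/cm³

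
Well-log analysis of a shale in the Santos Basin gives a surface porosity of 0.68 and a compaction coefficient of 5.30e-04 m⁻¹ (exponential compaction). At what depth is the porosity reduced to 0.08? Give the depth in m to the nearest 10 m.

4040 m

Working in km (1 km = 1000 m; β in km⁻¹ = β in m⁻¹ × 1000):
Invert Athy's law: d = ln(n₀/n) / β
d = ln(0.68/0.08) / 0.53 = ln(8.5) / 0.53 = 2.1401 / 0.53 = 4.038 km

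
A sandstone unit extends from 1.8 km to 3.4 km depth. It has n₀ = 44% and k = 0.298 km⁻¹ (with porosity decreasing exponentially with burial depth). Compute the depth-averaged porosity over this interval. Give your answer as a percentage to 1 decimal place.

20.5%

⟨n⟩ = (1/(z₂−z₁)) ∫ n₀ e^(−kz) dz = n₀·(e^(−k·z₁) − e^(−k·z₂)) / (k·(z₂−z₁))
e^(−0.298×1.8) = 0.5848; e^(−0.298×3.4) = 0.3631
⟨n⟩ = 0.44 × (0.5848 − 0.3631) / (0.298 × 1.6) = 0.44 × 0.4652 = 0.2047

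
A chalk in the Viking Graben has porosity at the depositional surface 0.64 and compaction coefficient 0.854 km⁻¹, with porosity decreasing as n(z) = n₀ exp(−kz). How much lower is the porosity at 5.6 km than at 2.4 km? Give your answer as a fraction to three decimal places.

n(2.4) = 0.64·e^(−0.854×2.4) = 0.0824
n(5.6) = 0.64·e^(−0.854×5.6) = 0.0054
Δn = 0.0824 − 0.0054 = 0.0771

0.077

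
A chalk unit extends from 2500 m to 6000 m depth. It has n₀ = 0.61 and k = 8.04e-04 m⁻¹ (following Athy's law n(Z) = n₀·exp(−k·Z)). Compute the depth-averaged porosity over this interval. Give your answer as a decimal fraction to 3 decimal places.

Working in km (1 km = 1000 m; k in km⁻¹ = k in m⁻¹ × 1000):
⟨n⟩ = (1/(Z₂−Z₁)) ∫ n₀ e^(−kZ) dZ = n₀·(e^(−k·Z₁) − e^(−k·Z₂)) / (k·(Z₂−Z₁))
e^(−0.804×2.5) = 0.1340; e^(−0.804×6) = 0.0080
⟨n⟩ = 0.61 × (0.1340 − 0.0080) / (0.804 × 3.5) = 0.61 × 0.0448 = 0.0273

0.027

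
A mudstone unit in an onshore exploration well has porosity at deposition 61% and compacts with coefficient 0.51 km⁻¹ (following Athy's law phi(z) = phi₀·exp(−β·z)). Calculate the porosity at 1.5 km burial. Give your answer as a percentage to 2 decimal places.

phi = phi₀·exp(−β·z) = 0.61 × exp(−0.51 × 1.5) = 0.61 × exp(−0.765)
  = 0.61 × 0.4653 = 0.2839

28.39%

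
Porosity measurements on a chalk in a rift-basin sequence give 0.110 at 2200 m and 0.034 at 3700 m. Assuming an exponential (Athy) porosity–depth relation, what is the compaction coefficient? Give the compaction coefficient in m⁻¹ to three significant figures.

Working in km (1 km = 1000 m; β in km⁻¹ = β in m⁻¹ × 1000):
Athy: φ(Z) = φ₀ e^(−βZ) ⇒ φ₁/φ₂ = e^{β(Z₂−Z₁)} ⇒ β = ln(φ₁/φ₂)/(Z₂−Z₁)
β = ln(0.11/0.034) / (3.7 − 2.2) = ln(3.235) / 1.5 = 1.1741 / 1.5 = 0.7827 km⁻¹

0.000783 m⁻¹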